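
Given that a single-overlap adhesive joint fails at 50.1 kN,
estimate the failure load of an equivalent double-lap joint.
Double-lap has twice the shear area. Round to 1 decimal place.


Double-lap factor = 2
Expected load = 50.1 * 2 = 100.2 kN

100.2


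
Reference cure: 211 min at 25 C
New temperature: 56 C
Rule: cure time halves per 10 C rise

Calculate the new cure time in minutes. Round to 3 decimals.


factor = 2^((56-25)/10) = 8.5742
t_new = 211 / 8.5742 = 24.609 min

24.609


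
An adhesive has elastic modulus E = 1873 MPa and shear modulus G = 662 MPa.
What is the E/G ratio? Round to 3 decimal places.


E/G = 1873 / 662 = 2.829

2.829


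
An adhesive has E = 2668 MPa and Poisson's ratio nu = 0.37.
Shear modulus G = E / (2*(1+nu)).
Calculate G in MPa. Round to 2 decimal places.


G = 2668 / (2*(1+0.37))
= 2668 / 2.74
= 973.72 MPa

973.72


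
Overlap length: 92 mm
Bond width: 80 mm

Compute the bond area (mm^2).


Bond area = 92 * 80 = 7360 mm^2

7360


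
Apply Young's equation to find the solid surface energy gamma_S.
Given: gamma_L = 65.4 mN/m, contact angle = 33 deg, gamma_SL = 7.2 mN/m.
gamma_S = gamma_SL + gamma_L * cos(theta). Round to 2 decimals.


theta_rad = 33 * pi/180 = 0.575959
gamma_S = 7.2 + 65.4 * cos(0.575959)
= 62.05 mN/m

62.05


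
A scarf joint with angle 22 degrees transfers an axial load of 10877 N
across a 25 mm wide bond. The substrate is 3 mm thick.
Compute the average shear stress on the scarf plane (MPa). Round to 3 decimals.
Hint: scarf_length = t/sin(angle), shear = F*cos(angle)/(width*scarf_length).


scarf_length = 3 / sin(22 deg) = 8.0084 mm
cos(22 deg) = 0.927184
shear stress = 10877 * 0.927184 / (25 * 8.0084)
= 50.372 MPa

50.372


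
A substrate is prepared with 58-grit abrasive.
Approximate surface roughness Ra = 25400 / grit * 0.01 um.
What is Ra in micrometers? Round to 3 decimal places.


Ra = 25400 / 58 * 0.01 = 4.379 um

4.379


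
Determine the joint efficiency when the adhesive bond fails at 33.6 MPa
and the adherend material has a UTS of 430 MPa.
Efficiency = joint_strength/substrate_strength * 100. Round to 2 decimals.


Joint efficiency = 33.6 / 430 * 100
= 7.81%

7.81


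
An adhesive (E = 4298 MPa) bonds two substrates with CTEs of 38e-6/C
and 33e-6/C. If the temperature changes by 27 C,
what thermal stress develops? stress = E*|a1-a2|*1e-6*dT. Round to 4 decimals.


Stress = 4298 * |38 - 33| * 1e-6 * 27
= 0.5802 MPa

0.5802


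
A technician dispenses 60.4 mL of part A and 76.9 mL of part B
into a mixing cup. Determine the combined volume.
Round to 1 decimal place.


Combined volume = 60.4 + 76.9
= 137.3 mL

137.3


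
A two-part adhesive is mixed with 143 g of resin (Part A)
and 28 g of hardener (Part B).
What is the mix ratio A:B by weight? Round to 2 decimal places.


Mix ratio = mass_A / mass_B
= 143 / 28
= 5.11

5.11


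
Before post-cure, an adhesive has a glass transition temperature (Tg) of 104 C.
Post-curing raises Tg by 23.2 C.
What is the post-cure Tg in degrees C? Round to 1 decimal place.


Tg_post = Tg_base + delta_Tg
= 104 + 23.2
= 127.2 C

127.2


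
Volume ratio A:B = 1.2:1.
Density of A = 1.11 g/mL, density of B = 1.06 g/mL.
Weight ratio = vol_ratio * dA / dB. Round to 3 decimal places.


Wt ratio = 1.2 * 1.11 / 1.06
= 1.257

1.257


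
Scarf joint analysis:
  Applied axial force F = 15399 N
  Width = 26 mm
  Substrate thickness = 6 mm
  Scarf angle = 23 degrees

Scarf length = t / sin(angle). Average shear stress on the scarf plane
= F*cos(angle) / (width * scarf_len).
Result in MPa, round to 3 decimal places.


Scarf length = 6 / sin(23 deg) = 15.3558 mm
cos(23 deg) = 0.920505
Shear = 15399 * 0.920505 / (26 * 15.3558)
= 35.504 MPa

35.504


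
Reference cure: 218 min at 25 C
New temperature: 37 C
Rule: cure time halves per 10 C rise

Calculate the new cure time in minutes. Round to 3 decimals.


factor = 2^((37-25)/10) = 2.2974
t_new = 218 / 2.2974 = 94.890 min

94.890


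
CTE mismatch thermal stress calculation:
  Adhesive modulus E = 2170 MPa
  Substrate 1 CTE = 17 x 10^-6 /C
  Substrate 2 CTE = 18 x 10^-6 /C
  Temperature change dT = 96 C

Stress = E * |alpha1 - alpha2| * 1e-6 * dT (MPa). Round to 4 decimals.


delta_alpha = |17 - 18| = 1 x 10^-6/C
Stress = 2170 * 1e-6 * 96
= 0.2083 MPa

0.2083


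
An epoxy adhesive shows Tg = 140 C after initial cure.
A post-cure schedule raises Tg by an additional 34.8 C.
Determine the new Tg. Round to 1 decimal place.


New Tg = 140 + 34.8
= 174.8 C

174.8


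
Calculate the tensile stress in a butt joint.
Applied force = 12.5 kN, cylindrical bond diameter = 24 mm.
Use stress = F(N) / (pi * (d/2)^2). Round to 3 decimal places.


A = pi * 12.0^2 = 452.3893 mm^2
sigma = 12500.0 / 452.3893 = 27.631 MPa

27.631


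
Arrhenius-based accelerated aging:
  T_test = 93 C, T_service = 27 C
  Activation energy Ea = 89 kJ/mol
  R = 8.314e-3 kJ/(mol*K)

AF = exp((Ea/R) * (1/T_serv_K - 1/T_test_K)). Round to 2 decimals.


T_test_K = 366.15, T_serv_K = 300.15
AF = exp((89/8.314e-3) * (1/300.15 - 1/366.15))
= 619.40

619.40


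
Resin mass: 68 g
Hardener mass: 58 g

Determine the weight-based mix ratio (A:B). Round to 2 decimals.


Ratio = 68 / 58 = 1.17

1.17


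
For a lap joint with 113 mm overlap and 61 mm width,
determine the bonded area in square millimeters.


Area = 113 * 61 = 6893 mm^2

6893


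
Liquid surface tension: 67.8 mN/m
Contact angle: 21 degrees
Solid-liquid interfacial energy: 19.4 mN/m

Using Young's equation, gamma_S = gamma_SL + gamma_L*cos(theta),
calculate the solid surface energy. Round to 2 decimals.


gamma_S = 19.4 + 67.8 * cos(21)
= 82.70 mN/m

82.70


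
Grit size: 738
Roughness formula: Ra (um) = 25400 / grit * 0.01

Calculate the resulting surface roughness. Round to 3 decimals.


Ra = 25400 / 738 * 0.01
= 0.344 um

0.344


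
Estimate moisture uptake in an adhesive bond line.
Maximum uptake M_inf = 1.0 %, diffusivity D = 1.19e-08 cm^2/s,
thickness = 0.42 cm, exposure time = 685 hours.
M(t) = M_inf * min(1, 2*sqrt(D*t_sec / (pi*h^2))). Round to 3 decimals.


Convert time: 685 h = 2466000 s
ratio = min(1, 2*sqrt(1.19e-08*2466000/(pi*0.42^2)))
= 0.460231
M(t) = 1.0 * 0.460231 = 0.460%

0.460


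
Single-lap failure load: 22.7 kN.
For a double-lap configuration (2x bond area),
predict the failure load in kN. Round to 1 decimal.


Failure load = 22.7 * 2 = 45.4 kN

45.4


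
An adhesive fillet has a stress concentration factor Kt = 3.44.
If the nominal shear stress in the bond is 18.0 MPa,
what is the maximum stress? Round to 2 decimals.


Max stress = 18.0 * 3.44 = 61.92 MPa

61.92


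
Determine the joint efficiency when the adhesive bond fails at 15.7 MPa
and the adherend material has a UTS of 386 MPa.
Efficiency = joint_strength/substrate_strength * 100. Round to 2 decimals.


Joint efficiency = 15.7 / 386 * 100
= 4.07%

4.07


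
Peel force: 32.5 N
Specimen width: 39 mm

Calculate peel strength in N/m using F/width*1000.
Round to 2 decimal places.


Peel strength = 32.5 / 39 * 1000 = 833.33 N/m

833.33


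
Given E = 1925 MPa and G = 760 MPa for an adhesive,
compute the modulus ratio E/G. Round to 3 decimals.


E/G ratio = 1925 / 760 = 2.533

2.533


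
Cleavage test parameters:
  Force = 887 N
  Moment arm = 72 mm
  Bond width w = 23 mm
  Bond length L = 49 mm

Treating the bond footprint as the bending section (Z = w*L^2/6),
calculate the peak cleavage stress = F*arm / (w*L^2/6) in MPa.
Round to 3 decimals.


M = 887 * 72 = 63864 N*mm
Z = 23 * 49^2 / 6 = 55223 / 6 mm^3
sigma = M / Z = 6 * 63864 / 55223 = 383184 / 55223
= 6.939 MPa

6.939


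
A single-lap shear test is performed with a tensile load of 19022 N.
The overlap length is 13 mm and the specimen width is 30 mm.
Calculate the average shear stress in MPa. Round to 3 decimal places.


Shear stress = F / (overlap * width)
= 19022 / (13 * 30)
= 19022 / 390
= 48.774 MPa

48.774


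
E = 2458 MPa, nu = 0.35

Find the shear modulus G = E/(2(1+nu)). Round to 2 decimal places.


G = 2458 / (2 * 1.35)
= 910.37 MPa

910.37


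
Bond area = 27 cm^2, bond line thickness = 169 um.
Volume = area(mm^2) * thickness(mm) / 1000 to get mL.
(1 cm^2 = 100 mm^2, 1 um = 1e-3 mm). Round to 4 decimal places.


area_mm2 = 27 * 100 = 2700
blt_mm = 169 * 1e-3 = 0.169
vol_mm3 = 2700 * 0.169 = 456.3
vol_mL = 456.3 / 1000 = 0.4563 mL

0.4563


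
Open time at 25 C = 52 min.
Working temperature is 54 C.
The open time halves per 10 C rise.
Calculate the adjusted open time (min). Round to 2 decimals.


factor = 2^((54 - 25) / 10) = 7.4643
ot = 52 / 7.4643 = 6.97 min

6.97


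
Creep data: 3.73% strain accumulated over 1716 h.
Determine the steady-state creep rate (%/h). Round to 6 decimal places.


Rate = 3.73 / 1716 = 0.002174 %/h

0.002174


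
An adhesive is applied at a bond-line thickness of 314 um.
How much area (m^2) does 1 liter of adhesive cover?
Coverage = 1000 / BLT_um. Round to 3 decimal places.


Coverage = 1000 / 314 = 3.185 m^2

3.185


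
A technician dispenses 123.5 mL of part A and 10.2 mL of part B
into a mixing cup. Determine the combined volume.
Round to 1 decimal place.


Combined volume = 123.5 + 10.2
= 133.7 mL

133.7


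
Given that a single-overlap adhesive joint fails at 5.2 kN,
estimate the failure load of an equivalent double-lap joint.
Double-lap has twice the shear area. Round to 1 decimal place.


Double-lap factor = 2
Expected load = 5.2 * 2 = 10.4 kN

10.4


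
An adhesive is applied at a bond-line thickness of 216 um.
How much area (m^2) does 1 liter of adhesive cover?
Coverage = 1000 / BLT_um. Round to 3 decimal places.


Coverage = 1000 / 216 = 4.630 m^2

4.630


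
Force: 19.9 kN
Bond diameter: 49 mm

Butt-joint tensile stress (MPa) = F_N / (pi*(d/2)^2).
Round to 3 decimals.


F_N = 19.9 * 1000 = 19900.0 N
A = pi*(24.5)^2 = 1885.7410 mm^2
stress = 19900.0 / 1885.7410 = 10.553 MPa

10.553


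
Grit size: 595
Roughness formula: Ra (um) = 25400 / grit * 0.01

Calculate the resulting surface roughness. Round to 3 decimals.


Ra = 25400 / 595 * 0.01
= 0.427 um

0.427


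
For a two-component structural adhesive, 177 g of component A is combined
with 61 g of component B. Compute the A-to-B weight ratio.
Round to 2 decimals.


Weight ratio A:B = 177 / 61
= 2.90

2.90


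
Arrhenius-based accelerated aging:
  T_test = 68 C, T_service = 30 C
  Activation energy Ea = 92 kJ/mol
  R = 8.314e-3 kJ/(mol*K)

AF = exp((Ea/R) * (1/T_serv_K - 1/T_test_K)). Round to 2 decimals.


T_test_K = 341.15, T_serv_K = 303.15
AF = exp((92/8.314e-3) * (1/303.15 - 1/341.15))
= 58.32

58.32


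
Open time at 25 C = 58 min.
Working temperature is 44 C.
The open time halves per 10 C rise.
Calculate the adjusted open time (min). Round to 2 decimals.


factor = 2^((44 - 25) / 10) = 3.7321
ot = 58 / 3.7321 = 15.54 min

15.54


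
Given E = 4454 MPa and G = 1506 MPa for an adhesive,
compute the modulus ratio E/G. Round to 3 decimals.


E/G ratio = 4454 / 1506 = 2.958

2.958


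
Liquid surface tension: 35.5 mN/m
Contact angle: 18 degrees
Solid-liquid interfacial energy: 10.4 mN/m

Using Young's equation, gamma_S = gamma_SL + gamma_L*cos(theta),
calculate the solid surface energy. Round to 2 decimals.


gamma_S = 10.4 + 35.5 * cos(18)
= 44.16 mN/m

44.16


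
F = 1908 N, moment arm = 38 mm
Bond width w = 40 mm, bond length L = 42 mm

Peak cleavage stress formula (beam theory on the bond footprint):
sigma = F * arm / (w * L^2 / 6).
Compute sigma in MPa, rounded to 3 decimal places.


sigma = (1908 * 38) / (40 * 1764 / 6)
= 72504 * 6 / 70560
= 435024 / 70560
= 6.165 MPa

6.165


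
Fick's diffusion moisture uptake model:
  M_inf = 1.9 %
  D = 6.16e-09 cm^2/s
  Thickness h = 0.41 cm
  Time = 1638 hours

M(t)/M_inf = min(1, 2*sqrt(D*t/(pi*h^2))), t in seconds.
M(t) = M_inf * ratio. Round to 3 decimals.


t_sec = 1638 * 3600 = 5896800
ratio = 2*sqrt(6.16e-09*5896800/(pi*0.41^2))
= min(1, 0.524529)
= 0.524529
M(t) = 1.9 * 0.524529 = 0.997 %

0.997


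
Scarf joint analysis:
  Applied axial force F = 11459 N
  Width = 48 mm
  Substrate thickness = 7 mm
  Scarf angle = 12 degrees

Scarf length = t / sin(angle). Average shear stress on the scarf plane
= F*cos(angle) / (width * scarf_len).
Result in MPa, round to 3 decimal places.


Scarf length = 7 / sin(12 deg) = 33.6681 mm
cos(12 deg) = 0.978148
Shear = 11459 * 0.978148 / (48 * 33.6681)
= 6.936 MPa

6.936


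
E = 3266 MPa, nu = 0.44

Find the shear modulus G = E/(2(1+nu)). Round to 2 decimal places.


G = 3266 / (2 * 1.44)
= 1134.03 MPa

1134.03


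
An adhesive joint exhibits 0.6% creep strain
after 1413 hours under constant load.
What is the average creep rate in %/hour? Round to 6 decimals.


Creep rate = strain / time
= 0.6 / 1413
= 0.000425 %/h

0.000425


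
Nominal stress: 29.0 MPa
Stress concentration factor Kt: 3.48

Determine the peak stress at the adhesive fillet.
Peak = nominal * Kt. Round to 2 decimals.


Peak stress = 29.0 * 3.48
= 100.92 MPa

100.92


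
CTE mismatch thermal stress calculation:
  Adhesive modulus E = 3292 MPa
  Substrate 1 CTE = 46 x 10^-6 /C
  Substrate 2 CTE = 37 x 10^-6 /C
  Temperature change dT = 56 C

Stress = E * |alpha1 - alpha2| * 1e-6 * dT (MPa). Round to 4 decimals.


delta_alpha = |46 - 37| = 9 x 10^-6/C
Stress = 3292 * 9e-6 * 56
= 1.6592 MPa

1.6592


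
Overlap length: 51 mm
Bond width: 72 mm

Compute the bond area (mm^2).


Bond area = 51 * 72 = 3672 mm^2

3672


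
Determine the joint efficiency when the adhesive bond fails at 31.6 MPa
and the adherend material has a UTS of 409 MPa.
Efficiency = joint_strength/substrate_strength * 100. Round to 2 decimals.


Joint efficiency = 31.6 / 409 * 100
= 7.73%

7.73


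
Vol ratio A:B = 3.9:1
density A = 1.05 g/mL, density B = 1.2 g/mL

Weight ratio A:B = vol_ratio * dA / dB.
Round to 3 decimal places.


Weight ratio = 3.9 * 1.05 / 1.2
= 3.413

3.413


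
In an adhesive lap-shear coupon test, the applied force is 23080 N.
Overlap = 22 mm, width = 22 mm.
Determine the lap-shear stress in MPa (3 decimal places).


stress = F / (overlap * width)
= 23080 / (22 * 22)
= 47.686 MPa

47.686


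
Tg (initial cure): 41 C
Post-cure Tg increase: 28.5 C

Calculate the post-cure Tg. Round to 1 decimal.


Post-cure Tg = 41 + 28.5 = 69.5 C

69.5


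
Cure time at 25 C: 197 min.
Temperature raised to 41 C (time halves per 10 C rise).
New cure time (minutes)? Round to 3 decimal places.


Acceleration factor = 2^(16/10) = 3.0314
New time = 197 / 3.0314 = 64.986 min

64.986


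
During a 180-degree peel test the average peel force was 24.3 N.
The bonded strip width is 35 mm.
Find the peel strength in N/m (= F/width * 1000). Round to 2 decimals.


Peel strength = F/width * 1000
= 24.3 / 35 * 1000
= 694.29 N/m

694.29


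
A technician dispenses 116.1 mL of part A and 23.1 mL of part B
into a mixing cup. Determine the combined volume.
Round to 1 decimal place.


Combined volume = 116.1 + 23.1
= 139.2 mL

139.2


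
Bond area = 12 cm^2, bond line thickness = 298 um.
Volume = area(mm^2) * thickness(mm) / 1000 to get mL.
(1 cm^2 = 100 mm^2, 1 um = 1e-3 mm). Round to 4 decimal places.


area_mm2 = 12 * 100 = 1200
blt_mm = 298 * 1e-3 = 0.298
vol_mm3 = 1200 * 0.298 = 357.6
vol_mL = 357.6 / 1000 = 0.3576 mL

0.3576


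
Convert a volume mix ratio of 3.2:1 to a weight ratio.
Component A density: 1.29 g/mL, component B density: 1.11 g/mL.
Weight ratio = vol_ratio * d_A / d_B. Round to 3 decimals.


= 3.2 * 1.29 / 1.11 = 3.719

3.719


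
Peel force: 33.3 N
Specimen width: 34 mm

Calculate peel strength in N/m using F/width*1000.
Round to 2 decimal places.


Peel strength = 33.3 / 34 * 1000 = 979.41 N/m

979.41


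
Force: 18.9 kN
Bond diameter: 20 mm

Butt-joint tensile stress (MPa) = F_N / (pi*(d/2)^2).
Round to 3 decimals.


F_N = 18.9 * 1000 = 18900.0 N
A = pi*(10.0)^2 = 314.1593 mm^2
stress = 18900.0 / 314.1593 = 60.161 MPa

60.161


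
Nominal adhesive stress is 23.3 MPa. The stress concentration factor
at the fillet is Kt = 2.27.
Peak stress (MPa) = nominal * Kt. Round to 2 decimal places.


Peak = 23.3 * 2.27 = 52.89 MPa

52.89


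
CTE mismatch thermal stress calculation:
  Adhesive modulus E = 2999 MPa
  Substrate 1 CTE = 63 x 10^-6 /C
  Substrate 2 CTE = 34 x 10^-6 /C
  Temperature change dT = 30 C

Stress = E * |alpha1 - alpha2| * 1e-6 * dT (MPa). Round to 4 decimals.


delta_alpha = |63 - 34| = 29 x 10^-6/C
Stress = 2999 * 29e-6 * 30
= 2.6091 MPa

2.6091


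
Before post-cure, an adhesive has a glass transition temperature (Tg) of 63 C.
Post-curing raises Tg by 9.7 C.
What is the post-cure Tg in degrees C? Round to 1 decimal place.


Tg_post = Tg_base + delta_Tg
= 63 + 9.7
= 72.7 C

72.7


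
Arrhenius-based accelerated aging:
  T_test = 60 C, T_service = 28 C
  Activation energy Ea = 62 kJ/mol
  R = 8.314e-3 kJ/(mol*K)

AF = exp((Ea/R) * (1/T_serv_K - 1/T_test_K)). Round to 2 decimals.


T_test_K = 333.15, T_serv_K = 301.15
AF = exp((62/8.314e-3) * (1/301.15 - 1/333.15))
= 10.79

10.79


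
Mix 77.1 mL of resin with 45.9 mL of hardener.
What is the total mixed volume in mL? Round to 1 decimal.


Total = 77.1 + 45.9 = 123.0 mL

123.0


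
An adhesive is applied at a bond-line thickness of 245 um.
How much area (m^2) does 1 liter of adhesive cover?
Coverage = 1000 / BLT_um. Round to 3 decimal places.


Coverage = 1000 / 245 = 4.082 m^2

4.082


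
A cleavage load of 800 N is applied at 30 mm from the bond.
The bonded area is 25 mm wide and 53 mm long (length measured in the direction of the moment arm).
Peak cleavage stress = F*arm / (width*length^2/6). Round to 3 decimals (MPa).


Moment = 800 * 30 = 24000 N*mm
Section modulus = 25 * 2809 / 6 = 70225 / 6 mm^3
Stress = 24000 / (70225 / 6) = 144000 / 70225
= 2.051 MPa

2.051


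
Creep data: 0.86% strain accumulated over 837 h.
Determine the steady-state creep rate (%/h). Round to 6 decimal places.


Rate = 0.86 / 837 = 0.001027 %/h

0.001027


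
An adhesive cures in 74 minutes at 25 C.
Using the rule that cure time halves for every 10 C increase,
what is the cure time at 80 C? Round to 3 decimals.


Factor = 2^((80 - 25) / 10) = 45.2548
Cure time = 74 / 45.2548
= 1.635 minutes

1.635


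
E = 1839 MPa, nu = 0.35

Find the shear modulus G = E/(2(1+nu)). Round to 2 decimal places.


G = 1839 / (2 * 1.35)
= 681.11 MPa

681.11


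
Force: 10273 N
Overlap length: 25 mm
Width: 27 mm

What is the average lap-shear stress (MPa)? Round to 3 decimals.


Average shear stress = F / (overlap * width)
= 10273 / (25 * 27)
= 15.219 MPa

15.219


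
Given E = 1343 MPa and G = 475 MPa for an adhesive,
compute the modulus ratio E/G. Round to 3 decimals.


E/G ratio = 1343 / 475 = 2.827

2.827


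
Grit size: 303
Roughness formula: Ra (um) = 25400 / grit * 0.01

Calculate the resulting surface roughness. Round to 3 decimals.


Ra = 25400 / 303 * 0.01
= 0.838 um

0.838


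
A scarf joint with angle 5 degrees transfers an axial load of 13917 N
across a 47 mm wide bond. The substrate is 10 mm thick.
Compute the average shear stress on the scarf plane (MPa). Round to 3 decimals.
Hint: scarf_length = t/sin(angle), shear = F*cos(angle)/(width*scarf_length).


scarf_length = 10 / sin(5 deg) = 114.7371 mm
cos(5 deg) = 0.996195
shear stress = 13917 * 0.996195 / (47 * 114.7371)
= 2.571 MPa

2.571


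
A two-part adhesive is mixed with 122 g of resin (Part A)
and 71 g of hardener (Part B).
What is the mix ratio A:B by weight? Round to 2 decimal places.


Mix ratio = mass_A / mass_B
= 122 / 71
= 1.72

1.72


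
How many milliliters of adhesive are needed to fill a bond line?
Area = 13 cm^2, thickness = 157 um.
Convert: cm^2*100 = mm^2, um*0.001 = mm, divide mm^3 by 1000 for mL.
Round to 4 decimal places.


= (13 * 100) * (157 * 0.001) / 1000
= 0.2041 mL

0.2041


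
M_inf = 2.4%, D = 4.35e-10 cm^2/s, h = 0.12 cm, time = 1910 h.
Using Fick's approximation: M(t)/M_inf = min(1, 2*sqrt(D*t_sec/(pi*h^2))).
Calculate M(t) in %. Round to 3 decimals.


t = 6876000 s
ratio = min(1, 2*sqrt(4.35e-10*6876000/(pi*0.0144)))
= 0.514264
M(t) = 2.4 * 0.514264 = 1.234%

1.234


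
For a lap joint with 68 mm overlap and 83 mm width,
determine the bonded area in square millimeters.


Area = 68 * 83 = 5644 mm^2

5644


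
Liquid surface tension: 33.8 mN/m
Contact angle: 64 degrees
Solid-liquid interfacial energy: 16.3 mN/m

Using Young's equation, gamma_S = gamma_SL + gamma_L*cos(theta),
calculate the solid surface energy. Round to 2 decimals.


gamma_S = 16.3 + 33.8 * cos(64)
= 31.12 mN/m

31.12


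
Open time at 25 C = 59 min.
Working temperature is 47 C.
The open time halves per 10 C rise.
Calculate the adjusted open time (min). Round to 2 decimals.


factor = 2^((47 - 25) / 10) = 4.5948
ot = 59 / 4.5948 = 12.84 min

12.84


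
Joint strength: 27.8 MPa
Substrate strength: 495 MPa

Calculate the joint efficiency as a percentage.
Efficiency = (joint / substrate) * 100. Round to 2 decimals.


Efficiency = (27.8 / 495) * 100 = 5.62%

5.62


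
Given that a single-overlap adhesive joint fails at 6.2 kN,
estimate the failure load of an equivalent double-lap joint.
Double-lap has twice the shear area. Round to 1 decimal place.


Double-lap factor = 2
Expected load = 6.2 * 2 = 12.4 kN

12.4


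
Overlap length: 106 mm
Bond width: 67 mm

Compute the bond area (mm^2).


Bond area = 106 * 67 = 7102 mm^2

7102


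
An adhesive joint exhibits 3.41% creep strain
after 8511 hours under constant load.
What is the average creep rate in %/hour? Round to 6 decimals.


Creep rate = strain / time
= 3.41 / 8511
= 0.000401 %/h

0.000401


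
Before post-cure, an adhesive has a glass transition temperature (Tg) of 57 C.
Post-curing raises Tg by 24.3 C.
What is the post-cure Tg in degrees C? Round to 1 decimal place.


Tg_post = Tg_base + delta_Tg
= 57 + 24.3
= 81.3 C

81.3


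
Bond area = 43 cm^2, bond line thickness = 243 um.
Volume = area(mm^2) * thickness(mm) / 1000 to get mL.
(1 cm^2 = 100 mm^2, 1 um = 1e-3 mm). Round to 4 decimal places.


area_mm2 = 43 * 100 = 4300
blt_mm = 243 * 1e-3 = 0.243
vol_mm3 = 4300 * 0.243 = 1044.9
vol_mL = 1044.9 / 1000 = 1.0449 mL

1.0449


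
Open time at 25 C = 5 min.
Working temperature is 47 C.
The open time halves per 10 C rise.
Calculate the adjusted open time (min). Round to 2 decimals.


factor = 2^((47 - 25) / 10) = 4.5948
ot = 5 / 4.5948 = 1.09 min

1.09


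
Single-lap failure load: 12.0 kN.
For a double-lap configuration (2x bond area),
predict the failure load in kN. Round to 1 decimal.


Failure load = 12.0 * 2 = 24.0 kN

24.0


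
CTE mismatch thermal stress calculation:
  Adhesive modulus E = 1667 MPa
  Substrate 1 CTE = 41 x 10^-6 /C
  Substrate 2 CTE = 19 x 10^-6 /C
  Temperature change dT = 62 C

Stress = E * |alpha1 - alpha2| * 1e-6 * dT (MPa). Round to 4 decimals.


delta_alpha = |41 - 19| = 22 x 10^-6/C
Stress = 1667 * 22e-6 * 62
= 2.2738 MPa

2.2738


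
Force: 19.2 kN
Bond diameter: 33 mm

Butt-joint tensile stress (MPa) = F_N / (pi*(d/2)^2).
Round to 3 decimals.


F_N = 19.2 * 1000 = 19200.0 N
A = pi*(16.5)^2 = 855.2986 mm^2
stress = 19200.0 / 855.2986 = 22.448 MPa

22.448


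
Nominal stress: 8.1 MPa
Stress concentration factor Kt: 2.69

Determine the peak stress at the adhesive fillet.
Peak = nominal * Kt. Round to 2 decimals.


Peak stress = 8.1 * 2.69
= 21.79 MPa

21.79


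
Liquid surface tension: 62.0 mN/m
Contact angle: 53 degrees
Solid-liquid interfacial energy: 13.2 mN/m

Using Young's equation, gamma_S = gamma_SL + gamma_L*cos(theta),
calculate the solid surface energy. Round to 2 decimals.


gamma_S = 13.2 + 62.0 * cos(53)
= 50.51 mN/m

50.51


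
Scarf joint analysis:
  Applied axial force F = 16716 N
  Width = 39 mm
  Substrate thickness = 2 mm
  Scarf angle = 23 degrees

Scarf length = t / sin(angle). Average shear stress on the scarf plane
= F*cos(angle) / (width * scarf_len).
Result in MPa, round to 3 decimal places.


Scarf length = 2 / sin(23 deg) = 5.1186 mm
cos(23 deg) = 0.920505
Shear = 16716 * 0.920505 / (39 * 5.1186)
= 77.080 MPa

77.080


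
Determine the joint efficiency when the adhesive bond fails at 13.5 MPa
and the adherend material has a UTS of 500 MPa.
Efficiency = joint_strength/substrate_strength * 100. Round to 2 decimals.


Joint efficiency = 13.5 / 500 * 100
= 2.70%

2.70


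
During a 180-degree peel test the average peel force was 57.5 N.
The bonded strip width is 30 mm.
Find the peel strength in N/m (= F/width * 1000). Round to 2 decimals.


Peel strength = F/width * 1000
= 57.5 / 30 * 1000
= 1916.67 N/m

1916.67


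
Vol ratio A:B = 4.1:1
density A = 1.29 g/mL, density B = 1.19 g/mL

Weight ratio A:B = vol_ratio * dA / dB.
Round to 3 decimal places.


Weight ratio = 4.1 * 1.29 / 1.19
= 4.445

4.445


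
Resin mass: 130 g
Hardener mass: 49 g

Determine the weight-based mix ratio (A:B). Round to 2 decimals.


Ratio = 130 / 49 = 2.65

2.65


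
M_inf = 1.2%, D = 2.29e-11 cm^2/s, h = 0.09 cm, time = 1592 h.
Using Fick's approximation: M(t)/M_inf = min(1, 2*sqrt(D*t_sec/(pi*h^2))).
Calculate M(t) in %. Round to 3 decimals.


t = 5731200 s
ratio = min(1, 2*sqrt(2.29e-11*5731200/(pi*0.0081)))
= 0.143633
M(t) = 1.2 * 0.143633 = 0.172%

0.172


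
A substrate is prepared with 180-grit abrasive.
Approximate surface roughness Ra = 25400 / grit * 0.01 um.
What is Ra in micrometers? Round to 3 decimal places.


Ra = 25400 / 180 * 0.01 = 1.411 um

1.411


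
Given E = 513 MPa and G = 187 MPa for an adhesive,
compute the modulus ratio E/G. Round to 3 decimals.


E/G ratio = 513 / 187 = 2.743

2.743


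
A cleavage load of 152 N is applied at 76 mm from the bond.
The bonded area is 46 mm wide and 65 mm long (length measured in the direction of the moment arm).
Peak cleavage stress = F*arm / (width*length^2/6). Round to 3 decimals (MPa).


Moment = 152 * 76 = 11552 N*mm
Section modulus = 46 * 4225 / 6 = 194350 / 6 mm^3
Stress = 11552 / (194350 / 6) = 69312 / 194350
= 0.357 MPa

0.357


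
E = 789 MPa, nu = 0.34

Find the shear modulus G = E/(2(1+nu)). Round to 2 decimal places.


G = 789 / (2 * 1.34)
= 294.40 MPa

294.40


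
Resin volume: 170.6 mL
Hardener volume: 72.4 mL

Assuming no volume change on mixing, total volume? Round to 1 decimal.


V_total = 170.6 + 72.4 = 243.0 mL

243.0


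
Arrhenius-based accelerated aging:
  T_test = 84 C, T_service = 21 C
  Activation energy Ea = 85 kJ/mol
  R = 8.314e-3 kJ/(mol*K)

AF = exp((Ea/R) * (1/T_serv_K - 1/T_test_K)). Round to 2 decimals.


T_test_K = 357.15, T_serv_K = 294.15
AF = exp((85/8.314e-3) * (1/294.15 - 1/357.15))
= 459.89

459.89


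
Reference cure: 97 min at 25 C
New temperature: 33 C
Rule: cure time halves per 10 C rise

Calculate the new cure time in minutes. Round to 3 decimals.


factor = 2^((33-25)/10) = 1.7411
t_new = 97 / 1.7411 = 55.712 min

55.712


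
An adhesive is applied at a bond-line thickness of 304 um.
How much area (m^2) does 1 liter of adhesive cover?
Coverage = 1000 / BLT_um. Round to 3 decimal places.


Coverage = 1000 / 304 = 3.289 m^2

3.289


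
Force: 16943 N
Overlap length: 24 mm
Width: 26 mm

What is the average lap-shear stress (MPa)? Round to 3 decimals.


Average shear stress = F / (overlap * width)
= 16943 / (24 * 26)
= 27.152 MPa

27.152


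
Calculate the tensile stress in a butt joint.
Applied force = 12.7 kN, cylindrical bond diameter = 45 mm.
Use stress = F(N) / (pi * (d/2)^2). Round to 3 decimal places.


A = pi * 22.5^2 = 1590.4313 mm^2
sigma = 12700.0 / 1590.4313 = 7.985 MPa

7.985


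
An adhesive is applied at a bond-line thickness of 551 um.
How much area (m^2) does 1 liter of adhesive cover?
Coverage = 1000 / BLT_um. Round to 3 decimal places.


Coverage = 1000 / 551 = 1.815 m^2

1.815


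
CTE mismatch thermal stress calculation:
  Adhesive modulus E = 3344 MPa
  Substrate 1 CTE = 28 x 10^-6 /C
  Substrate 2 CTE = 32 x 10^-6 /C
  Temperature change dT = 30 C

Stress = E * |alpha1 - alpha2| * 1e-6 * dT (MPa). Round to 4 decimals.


delta_alpha = |28 - 32| = 4 x 10^-6/C
Stress = 3344 * 4e-6 * 30
= 0.4013 MPa

0.4013


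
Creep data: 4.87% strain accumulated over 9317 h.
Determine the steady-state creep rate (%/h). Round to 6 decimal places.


Rate = 4.87 / 9317 = 0.000523 %/h

0.000523


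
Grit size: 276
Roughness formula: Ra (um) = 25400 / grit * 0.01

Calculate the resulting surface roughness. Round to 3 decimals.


Ra = 25400 / 276 * 0.01
= 0.920 um

0.920


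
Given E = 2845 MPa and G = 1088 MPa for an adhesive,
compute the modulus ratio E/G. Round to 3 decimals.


E/G ratio = 2845 / 1088 = 2.615

2.615


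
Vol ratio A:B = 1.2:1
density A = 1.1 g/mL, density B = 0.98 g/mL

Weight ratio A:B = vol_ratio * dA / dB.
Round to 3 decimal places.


Weight ratio = 1.2 * 1.1 / 0.98
= 1.347

1.347


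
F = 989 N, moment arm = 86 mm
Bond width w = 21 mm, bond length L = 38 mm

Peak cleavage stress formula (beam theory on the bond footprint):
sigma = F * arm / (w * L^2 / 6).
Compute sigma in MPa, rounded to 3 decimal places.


sigma = (989 * 86) / (21 * 1444 / 6)
= 85054 * 6 / 30324
= 510324 / 30324
= 16.829 MPa

16.829


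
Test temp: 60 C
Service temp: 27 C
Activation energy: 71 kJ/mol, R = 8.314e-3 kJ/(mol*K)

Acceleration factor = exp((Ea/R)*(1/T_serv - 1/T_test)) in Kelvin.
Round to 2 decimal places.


AF = exp((71/0.008314)*(1/300.15 - 1/333.15))
= 16.75

16.75


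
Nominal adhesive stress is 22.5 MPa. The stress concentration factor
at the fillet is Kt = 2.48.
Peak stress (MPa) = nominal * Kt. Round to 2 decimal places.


Peak = 22.5 * 2.48 = 55.80 MPa

55.80


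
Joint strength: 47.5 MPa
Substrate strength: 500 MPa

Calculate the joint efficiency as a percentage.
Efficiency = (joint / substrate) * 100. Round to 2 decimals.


Efficiency = (47.5 / 500) * 100 = 9.50%

9.50


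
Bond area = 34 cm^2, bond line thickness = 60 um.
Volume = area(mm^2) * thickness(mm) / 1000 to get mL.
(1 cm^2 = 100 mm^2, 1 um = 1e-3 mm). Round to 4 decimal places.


area_mm2 = 34 * 100 = 3400
blt_mm = 60 * 1e-3 = 0.06
vol_mm3 = 3400 * 0.06 = 204.0
vol_mL = 204.0 / 1000 = 0.2040 mL

0.2040


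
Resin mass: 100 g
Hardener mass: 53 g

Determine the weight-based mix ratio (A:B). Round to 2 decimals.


Ratio = 100 / 53 = 1.89

1.89


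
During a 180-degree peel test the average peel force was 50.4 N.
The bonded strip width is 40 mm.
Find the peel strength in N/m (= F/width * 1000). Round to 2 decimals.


Peel strength = F/width * 1000
= 50.4 / 40 * 1000
= 1260.00 N/m

1260.00


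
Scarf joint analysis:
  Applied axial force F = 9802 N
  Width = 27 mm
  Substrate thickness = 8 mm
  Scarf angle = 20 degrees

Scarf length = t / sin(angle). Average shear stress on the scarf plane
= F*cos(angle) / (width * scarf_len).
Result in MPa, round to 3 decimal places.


Scarf length = 8 / sin(20 deg) = 23.3904 mm
cos(20 deg) = 0.939693
Shear = 9802 * 0.939693 / (27 * 23.3904)
= 14.585 MPa

14.585


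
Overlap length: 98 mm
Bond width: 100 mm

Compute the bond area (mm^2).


Bond area = 98 * 100 = 9800 mm^2

9800


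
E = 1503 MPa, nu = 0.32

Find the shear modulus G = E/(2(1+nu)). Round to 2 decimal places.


G = 1503 / (2 * 1.32)
= 569.32 MPa

569.32


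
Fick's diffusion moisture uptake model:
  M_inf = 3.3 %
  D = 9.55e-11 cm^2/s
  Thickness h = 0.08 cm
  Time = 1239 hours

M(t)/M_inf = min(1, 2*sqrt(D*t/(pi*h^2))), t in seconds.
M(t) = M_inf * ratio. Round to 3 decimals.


t_sec = 1239 * 3600 = 4460400
ratio = 2*sqrt(9.55e-11*4460400/(pi*0.08^2))
= min(1, 0.291108)
= 0.291108
M(t) = 3.3 * 0.291108 = 0.961 %

0.961


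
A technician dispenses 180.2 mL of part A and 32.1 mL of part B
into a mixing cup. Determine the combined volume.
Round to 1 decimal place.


Combined volume = 180.2 + 32.1
= 212.3 mL

212.3


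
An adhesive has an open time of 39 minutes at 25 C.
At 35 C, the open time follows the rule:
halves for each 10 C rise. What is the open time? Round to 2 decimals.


Factor = 2^((35-25)/10) = 2.0000
Open time = 39 / 2.0000 = 19.50 min

19.50


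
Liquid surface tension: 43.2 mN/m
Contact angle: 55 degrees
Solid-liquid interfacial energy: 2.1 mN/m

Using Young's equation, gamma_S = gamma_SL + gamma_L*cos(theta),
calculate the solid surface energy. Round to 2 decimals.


gamma_S = 2.1 + 43.2 * cos(55)
= 26.88 mN/m

26.88


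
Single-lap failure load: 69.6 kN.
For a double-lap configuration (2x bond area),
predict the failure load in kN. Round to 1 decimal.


Failure load = 69.6 * 2 = 139.2 kN

139.2


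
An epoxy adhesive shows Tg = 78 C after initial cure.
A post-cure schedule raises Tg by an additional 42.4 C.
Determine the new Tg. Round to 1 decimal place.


New Tg = 78 + 42.4
= 120.4 C

120.4


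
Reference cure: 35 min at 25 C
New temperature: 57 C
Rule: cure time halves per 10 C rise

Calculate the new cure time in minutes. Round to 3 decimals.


factor = 2^((57-25)/10) = 9.1896
t_new = 35 / 9.1896 = 3.809 min

3.809


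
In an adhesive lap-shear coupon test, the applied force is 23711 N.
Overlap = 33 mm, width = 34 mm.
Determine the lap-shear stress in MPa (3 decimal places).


stress = F / (overlap * width)
= 23711 / (33 * 34)
= 21.133 MPa

21.133


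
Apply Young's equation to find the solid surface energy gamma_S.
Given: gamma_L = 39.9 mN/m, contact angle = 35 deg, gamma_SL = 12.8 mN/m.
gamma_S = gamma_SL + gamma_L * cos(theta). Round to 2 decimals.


theta_rad = 35 * pi/180 = 0.610865
gamma_S = 12.8 + 39.9 * cos(0.610865)
= 45.48 mN/m

45.48


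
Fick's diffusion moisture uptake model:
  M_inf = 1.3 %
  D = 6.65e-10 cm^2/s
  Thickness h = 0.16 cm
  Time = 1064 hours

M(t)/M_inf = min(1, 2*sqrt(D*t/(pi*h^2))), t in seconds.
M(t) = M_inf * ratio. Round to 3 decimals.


t_sec = 1064 * 3600 = 3830400
ratio = 2*sqrt(6.65e-10*3830400/(pi*0.16^2))
= min(1, 0.355933)
= 0.355933
M(t) = 1.3 * 0.355933 = 0.463 %

0.463


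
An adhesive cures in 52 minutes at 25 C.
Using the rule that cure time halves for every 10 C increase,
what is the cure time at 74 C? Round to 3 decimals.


Factor = 2^((74 - 25) / 10) = 29.8571
Cure time = 52 / 29.8571
= 1.742 minutes

1.742


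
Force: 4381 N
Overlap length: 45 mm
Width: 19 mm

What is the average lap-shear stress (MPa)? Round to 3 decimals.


Average shear stress = F / (overlap * width)
= 4381 / (45 * 19)
= 5.124 MPa

5.124


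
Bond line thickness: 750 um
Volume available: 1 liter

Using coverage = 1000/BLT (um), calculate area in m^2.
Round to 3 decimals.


1 L = 1e6 mm^3, thickness = 750 um = 0.75 mm
Area = 1e6 / 0.75 mm^2 = (1e6 / 0.75) / 1e6 m^2 = 1000 / 750 m^2
= 1.333 m^2

1.333


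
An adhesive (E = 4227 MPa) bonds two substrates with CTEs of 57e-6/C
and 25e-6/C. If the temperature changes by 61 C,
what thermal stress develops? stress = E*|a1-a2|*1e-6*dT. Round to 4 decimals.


Stress = 4227 * |57 - 25| * 1e-6 * 61
= 8.2511 MPa

8.2511


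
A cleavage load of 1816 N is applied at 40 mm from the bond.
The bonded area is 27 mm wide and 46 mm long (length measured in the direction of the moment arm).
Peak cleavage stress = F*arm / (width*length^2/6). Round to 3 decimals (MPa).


Moment = 1816 * 40 = 72640 N*mm
Section modulus = 27 * 2116 / 6 = 57132 / 6 mm^3
Stress = 72640 / (57132 / 6) = 435840 / 57132
= 7.629 MPa

7.629


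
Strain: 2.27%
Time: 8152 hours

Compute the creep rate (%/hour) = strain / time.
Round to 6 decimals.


Creep rate = 2.27 / 8152
= 0.000278 %/h

0.000278


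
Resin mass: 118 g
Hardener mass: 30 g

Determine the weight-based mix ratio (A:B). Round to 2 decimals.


Ratio = 118 / 30 = 3.93

3.93


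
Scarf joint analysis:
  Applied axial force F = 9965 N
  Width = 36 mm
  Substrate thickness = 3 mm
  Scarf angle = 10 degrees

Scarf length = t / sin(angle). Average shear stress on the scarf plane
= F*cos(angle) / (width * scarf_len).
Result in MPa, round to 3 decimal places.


Scarf length = 3 / sin(10 deg) = 17.2763 mm
cos(10 deg) = 0.984808
Shear = 9965 * 0.984808 / (36 * 17.2763)
= 15.779 MPa

15.779


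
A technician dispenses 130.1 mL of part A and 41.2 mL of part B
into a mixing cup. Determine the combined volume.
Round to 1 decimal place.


Combined volume = 130.1 + 41.2
= 171.3 mL

171.3


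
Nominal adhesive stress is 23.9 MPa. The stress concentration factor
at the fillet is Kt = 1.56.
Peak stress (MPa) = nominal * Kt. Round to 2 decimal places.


Peak = 23.9 * 1.56 = 37.28 MPa

37.28


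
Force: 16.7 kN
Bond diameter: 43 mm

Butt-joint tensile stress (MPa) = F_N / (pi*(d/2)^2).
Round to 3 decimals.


F_N = 16.7 * 1000 = 16700.0 N
A = pi*(21.5)^2 = 1452.2012 mm^2
stress = 16700.0 / 1452.2012 = 11.500 MPa

11.500


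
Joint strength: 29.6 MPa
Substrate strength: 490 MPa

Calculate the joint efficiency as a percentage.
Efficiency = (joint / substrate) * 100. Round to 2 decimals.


Efficiency = (29.6 / 490) * 100 = 6.04%

6.04


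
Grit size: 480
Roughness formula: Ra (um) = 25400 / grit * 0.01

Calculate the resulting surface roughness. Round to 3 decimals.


Ra = 25400 / 480 * 0.01
= 0.529 um

0.529


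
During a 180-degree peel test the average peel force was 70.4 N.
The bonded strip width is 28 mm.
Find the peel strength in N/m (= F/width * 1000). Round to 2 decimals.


Peel strength = F/width * 1000
= 70.4 / 28 * 1000
= 2514.29 N/m

2514.29


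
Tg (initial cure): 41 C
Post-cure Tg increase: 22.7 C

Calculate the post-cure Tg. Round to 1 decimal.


Post-cure Tg = 41 + 22.7 = 63.7 C

63.7


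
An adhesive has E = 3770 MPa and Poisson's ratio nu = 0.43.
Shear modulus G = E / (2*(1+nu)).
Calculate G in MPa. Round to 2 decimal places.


G = 3770 / (2*(1+0.43))
= 3770 / 2.86
= 1318.18 MPa

1318.18


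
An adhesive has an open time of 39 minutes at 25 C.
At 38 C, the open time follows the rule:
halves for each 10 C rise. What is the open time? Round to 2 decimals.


Factor = 2^((38-25)/10) = 2.4623
Open time = 39 / 2.4623 = 15.84 min

15.84


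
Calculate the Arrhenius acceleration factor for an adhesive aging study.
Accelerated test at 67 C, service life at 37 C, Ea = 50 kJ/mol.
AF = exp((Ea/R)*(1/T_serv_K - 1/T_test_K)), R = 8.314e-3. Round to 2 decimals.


T_test = 340.15 K, T_serv = 310.15 K
Ea/R = 50 / 0.008314 = 6013.95
AF = exp(6013.95 * (1/310.15 - 1/340.15))
= 5.53

5.53


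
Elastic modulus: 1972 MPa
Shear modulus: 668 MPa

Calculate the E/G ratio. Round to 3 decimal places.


E / G = 1972 / 668 = 2.952

2.952


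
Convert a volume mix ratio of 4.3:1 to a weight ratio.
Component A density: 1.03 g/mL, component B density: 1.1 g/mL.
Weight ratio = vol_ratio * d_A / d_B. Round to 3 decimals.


= 4.3 * 1.03 / 1.1 = 4.026

4.026


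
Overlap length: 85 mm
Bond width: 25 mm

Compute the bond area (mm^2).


Bond area = 85 * 25 = 2125 mm^2

2125


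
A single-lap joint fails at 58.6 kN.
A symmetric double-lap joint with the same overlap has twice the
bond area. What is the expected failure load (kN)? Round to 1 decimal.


Double-lap load = 2 * 58.6 = 117.2 kN

117.2


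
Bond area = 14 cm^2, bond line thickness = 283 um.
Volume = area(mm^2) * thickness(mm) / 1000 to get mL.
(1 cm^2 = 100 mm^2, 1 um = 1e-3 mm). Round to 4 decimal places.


area_mm2 = 14 * 100 = 1400
blt_mm = 283 * 1e-3 = 0.283
vol_mm3 = 1400 * 0.283 = 396.2
vol_mL = 396.2 / 1000 = 0.3962 mL

0.3962


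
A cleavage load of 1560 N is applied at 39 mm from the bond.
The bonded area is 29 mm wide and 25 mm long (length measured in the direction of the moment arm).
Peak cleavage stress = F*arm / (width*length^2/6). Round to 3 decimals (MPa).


Moment = 1560 * 39 = 60840 N*mm
Section modulus = 29 * 625 / 6 = 18125 / 6 mm^3
Stress = 60840 / (18125 / 6) = 365040 / 18125
= 20.140 MPa

20.140
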